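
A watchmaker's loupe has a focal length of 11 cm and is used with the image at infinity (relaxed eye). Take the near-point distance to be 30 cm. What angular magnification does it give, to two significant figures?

2.7

M = D/f = 30/11 = 2.727.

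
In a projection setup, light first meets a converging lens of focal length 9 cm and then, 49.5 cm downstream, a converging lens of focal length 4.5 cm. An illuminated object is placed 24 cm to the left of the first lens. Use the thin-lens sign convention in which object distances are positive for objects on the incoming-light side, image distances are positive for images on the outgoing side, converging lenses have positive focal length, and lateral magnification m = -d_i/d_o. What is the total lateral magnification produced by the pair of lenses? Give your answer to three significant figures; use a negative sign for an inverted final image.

0.0882

Applying the thin-lens equation to the first lens, 1/9 = 1/24 + 1/d_i1, which gives d_i1 = 14.400 cm.
Its lateral magnification is m_1 = -d_i1/d_o1 = -(14.400)/24 = -0.6000.
The intermediate image is 14.400 cm to the right of lens 1, so d_o2 = L - d_i1 = 49.5 - 14.400 = 35.100 cm.
Applying the thin-lens equation again with f_2 = 4.5 cm and d_o2 = 35.100 cm gives d_i2 = 5.162 cm.
m_2 = -(5.162)/(35.100) = -0.1471.
Overall magnification: m = m_1 m_2 = 0.0882.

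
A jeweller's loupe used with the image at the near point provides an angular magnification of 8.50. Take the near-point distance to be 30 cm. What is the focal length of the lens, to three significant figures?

For the image at the near point, M = 1 + D/f.
f = D/(M - 1) = 30/(8.5 - 1) = 4.000 cm.

4.00 cm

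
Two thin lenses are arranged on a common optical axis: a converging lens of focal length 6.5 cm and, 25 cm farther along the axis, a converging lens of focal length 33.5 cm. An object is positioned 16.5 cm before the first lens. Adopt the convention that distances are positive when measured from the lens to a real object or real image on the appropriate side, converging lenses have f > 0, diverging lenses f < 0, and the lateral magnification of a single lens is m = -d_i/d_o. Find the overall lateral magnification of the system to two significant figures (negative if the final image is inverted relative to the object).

First lens: d_i1 = 1/(1/6.5 - 1/16.5) = 10.725 cm.
m_1 = -(10.725)/16.5 = -0.6500.
Object distance for lens 2: d_o2 = 25 - 10.725 = 14.275 cm.
Second lens: d_i2 = 1/(1/33.5 - 1/(14.275)) = -24.875 cm.
m_2 = -(-24.875)/(14.275) = 1.7425.
Overall magnification: m = m_1 m_2 = -1.1326.

-1.1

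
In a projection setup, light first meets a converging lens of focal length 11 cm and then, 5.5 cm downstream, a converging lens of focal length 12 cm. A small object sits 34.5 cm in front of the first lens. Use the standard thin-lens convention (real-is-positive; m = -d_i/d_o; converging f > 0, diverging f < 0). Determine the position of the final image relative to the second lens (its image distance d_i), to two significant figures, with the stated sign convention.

First lens: d_i1 = 1/(1/11 - 1/34.5) = 16.149 cm.
This image would form 16.149 cm past lens 1, i.e. 10.649 cm beyond lens 2, so it is a virtual object for lens 2: d_o2 = 5.5 - 16.149 = -10.649 cm.
Second lens: d_i2 = 1/(1/12 - 1/(-10.649)) = 5.642 cm.

5.6 cm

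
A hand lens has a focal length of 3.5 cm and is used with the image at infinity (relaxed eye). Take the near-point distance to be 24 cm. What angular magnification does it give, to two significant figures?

M = D/f = 24/3.5 = 6.857.

6.9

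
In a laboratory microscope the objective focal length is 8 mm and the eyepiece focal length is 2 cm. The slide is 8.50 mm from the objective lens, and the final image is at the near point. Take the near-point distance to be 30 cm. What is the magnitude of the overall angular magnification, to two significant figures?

260

Convert to cm: f_obj = 8 mm = 0.8 cm; d_o = 8.50 mm = 0.85 cm.
Objective: 1/d_i = 1/f_obj - 1/d_o = 1/0.8 - 1/0.85 = 0.07353 cm^-1, so d_i = 13.600 cm.
m_obj = -d_i/d_o = -13.600/0.85 = -16.000.
Eyepiece angular magnification (image at near point): M_eye = 1 + D/f_e = 1 + 30/2 = 16.000.
Overall M = m_obj x M_eye = (-16.000)(16.000) = -256.00.
|M| = 256.00.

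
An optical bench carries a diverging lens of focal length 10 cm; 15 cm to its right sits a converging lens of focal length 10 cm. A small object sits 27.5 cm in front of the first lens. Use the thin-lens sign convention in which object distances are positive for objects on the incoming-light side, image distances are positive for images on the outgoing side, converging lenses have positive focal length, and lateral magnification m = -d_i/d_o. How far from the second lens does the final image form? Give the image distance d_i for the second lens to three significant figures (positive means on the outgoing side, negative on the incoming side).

18.1 cm

Applying the thin-lens equation to the first lens, 1/(-10) = 1/27.5 + 1/d_i1, which gives d_i1 = -7.333 cm.
With d_i1 < 0 the first image is virtual and lies on the object side; the object distance for lens 2 is d_o2 = 15 - (-7.333) = 22.333 cm.
Applying the thin-lens equation again with f_2 = 10 cm and d_o2 = 22.333 cm gives d_i2 = 18.108 cm.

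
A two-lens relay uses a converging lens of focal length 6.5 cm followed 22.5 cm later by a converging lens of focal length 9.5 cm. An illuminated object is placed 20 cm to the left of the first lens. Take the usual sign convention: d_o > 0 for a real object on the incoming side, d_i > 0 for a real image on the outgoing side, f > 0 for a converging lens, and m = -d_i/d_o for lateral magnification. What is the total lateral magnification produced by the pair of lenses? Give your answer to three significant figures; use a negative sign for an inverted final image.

1.36

Lens 1: 1/d_i1 = 1/f_1 - 1/d_o1 = 1/6.5 - 1/20 = 0.10385 cm^-1, so d_i1 = 9.630 cm.
m_1 = -(9.630)/20 = -0.4815.
The intermediate image is 9.630 cm to the right of lens 1, so d_o2 = L - d_i1 = 22.5 - 9.630 = 12.870 cm.
Lens 2: 1/d_i2 = 1/f_2 - 1/d_o2 = 1/9.5 - 1/(12.870) = 0.02757 cm^-1, so d_i2 = 36.277 cm.
m_2 = -(36.277)/(12.870) = -2.8187.
Overall magnification: m = m_1 m_2 = 1.3571.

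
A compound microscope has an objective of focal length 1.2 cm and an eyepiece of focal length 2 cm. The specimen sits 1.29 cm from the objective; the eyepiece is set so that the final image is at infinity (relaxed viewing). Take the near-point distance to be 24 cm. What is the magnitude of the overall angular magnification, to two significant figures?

160

Objective: 1/d_i = 1/f_obj - 1/d_o = 1/1.2 - 1/1.29 = 0.05814 cm^-1, so d_i = 17.200 cm.
m_obj = -d_i/d_o = -17.200/1.29 = -13.333.
Eyepiece angular magnification (image at infinity): M_eye = D/f_e = 24/2 = 12.000.
Overall M = m_obj x M_eye = (-13.333)(12.000) = -160.00.
|M| = 160.00.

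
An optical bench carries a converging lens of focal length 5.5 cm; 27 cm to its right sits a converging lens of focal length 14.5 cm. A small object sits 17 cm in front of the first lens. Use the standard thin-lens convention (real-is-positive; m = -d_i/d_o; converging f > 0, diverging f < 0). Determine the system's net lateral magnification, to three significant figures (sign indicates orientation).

First lens: d_i1 = 1/(1/5.5 - 1/17) = 8.130 cm.
m_1 = -(8.130)/17 = -0.4783.
The intermediate image is 8.130 cm to the right of lens 1, so d_o2 = L - d_i1 = 27 - 8.130 = 18.870 cm.
Second lens: d_i2 = 1/(1/14.5 - 1/(18.870)) = 62.617 cm.
m_2 = -(62.617)/(18.870) = -3.3184.
Total m = m_1 x m_2 = (-0.4783)(-3.3184) = 1.5871.

1.59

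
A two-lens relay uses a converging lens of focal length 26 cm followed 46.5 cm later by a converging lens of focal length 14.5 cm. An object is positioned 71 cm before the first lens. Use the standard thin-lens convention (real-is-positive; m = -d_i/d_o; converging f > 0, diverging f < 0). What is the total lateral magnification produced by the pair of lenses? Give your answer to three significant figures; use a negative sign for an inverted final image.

-0.929

First lens: d_i1 = 1/(1/26 - 1/71) = 41.022 cm.
m_1 = -(41.022)/71 = -0.5778.
The intermediate image is 41.022 cm to the right of lens 1, so d_o2 = L - d_i1 = 46.5 - 41.022 = 5.478 cm.
Second lens: d_i2 = 1/(1/14.5 - 1/(5.478)) = -8.804 cm.
m_2 = -(-8.804)/(5.478) = 1.6071.
Overall magnification: m = m_1 m_2 = -0.9286.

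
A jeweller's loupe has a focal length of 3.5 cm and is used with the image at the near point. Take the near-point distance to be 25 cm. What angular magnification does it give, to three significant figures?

8.14

M = 1 + D/f = 1 + 25/3.5 = 8.143.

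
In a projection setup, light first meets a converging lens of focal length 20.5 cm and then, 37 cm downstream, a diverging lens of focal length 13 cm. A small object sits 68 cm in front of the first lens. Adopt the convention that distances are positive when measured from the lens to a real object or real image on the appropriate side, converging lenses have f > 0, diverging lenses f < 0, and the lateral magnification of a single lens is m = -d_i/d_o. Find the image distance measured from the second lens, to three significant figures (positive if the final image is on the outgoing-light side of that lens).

First lens: d_i1 = 1/(1/20.5 - 1/68) = 29.347 cm.
Object distance for lens 2: d_o2 = 37 - 29.347 = 7.653 cm.
Second lens: d_i2 = 1/(1/(-13) - 1/(7.653)) = -4.817 cm.

-4.82 cm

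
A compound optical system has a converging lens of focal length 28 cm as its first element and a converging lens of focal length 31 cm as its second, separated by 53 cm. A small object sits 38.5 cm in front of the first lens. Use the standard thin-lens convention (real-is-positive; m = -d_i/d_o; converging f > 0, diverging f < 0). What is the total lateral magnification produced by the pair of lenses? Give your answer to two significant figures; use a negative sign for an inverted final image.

Applying the thin-lens equation to the first lens, 1/28 = 1/38.5 + 1/d_i1, which gives d_i1 = 102.667 cm.
Its lateral magnification is m_1 = -d_i1/d_o1 = -(102.667)/38.5 = -2.6667.
This image would form 102.667 cm past lens 1, i.e. 49.667 cm beyond lens 2, so it is a virtual object for lens 2: d_o2 = 53 - 102.667 = -49.667 cm.
Applying the thin-lens equation again with f_2 = 31 cm and d_o2 = -49.667 cm gives d_i2 = 19.087 cm.
m_2 = -(19.087)/(-49.667) = 0.3843.
Overall magnification: m = m_1 m_2 = -1.0248.

-1.0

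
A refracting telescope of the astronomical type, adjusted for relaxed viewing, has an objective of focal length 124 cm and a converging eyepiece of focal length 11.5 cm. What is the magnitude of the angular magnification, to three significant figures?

|M| = f_obj/|f_eye| = 124/11.5 = 10.783.

10.8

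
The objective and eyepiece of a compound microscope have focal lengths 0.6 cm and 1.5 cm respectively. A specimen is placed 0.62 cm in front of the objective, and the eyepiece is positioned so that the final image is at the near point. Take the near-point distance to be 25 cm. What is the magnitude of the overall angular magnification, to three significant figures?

Objective: 1/d_i = 1/f_obj - 1/d_o = 1/0.6 - 1/0.62 = 0.05376 cm^-1, so d_i = 18.600 cm.
m_obj = -d_i/d_o = -18.600/0.62 = -30.000.
Eyepiece angular magnification (image at near point): M_eye = 1 + D/f_e = 1 + 25/1.5 = 17.667.
Overall M = m_obj x M_eye = (-30.000)(17.667) = -530.00.
|M| = 530.00.

530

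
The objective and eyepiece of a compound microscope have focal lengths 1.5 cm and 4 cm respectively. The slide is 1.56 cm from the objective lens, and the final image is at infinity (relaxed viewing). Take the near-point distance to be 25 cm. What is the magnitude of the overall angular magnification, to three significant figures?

156

Objective: 1/d_i = 1/f_obj - 1/d_o = 1/1.5 - 1/1.56 = 0.02564 cm^-1, so d_i = 39.000 cm.
m_obj = -d_i/d_o = -39.000/1.56 = -25.000.
Eyepiece angular magnification (image at infinity): M_eye = D/f_e = 25/4 = 6.250.
Overall M = m_obj x M_eye = (-25.000)(6.250) = -156.25.
|M| = 156.25.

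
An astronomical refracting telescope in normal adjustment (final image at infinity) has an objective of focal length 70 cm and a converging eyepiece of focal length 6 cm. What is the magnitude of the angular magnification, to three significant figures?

|M| = f_obj/|f_eye| = 70/6 = 11.667.

11.7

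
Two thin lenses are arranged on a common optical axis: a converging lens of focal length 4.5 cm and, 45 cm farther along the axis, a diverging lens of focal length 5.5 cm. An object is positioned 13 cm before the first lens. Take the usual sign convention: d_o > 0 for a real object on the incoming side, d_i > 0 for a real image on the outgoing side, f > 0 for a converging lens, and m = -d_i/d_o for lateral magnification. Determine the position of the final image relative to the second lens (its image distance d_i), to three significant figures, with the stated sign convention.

First lens: d_i1 = 1/(1/4.5 - 1/13) = 6.882 cm.
The intermediate image is 6.882 cm to the right of lens 1, so d_o2 = L - d_i1 = 45 - 6.882 = 38.118 cm.
Second lens: d_i2 = 1/(1/(-5.5) - 1/(38.118)) = -4.806 cm.

-4.81 cm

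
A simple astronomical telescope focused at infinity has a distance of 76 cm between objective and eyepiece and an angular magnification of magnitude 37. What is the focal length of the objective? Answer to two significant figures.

74 cm

In normal adjustment the tube length equals f_obj + f_eye and |M| = f_obj/f_eye.
So f_obj = 37 f_eye and 37 f_eye + f_eye = 76 cm, giving f_eye = 76/38 = 2.000 cm and f_obj = 74.000 cm.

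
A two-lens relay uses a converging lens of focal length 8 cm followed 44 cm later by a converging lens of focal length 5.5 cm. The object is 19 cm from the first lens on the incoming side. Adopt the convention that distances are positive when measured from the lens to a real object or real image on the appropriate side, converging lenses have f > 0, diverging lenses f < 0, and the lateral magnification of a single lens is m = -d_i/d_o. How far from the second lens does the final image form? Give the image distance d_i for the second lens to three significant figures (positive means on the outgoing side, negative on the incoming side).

6.73 cm

First lens: d_i1 = 1/(1/8 - 1/19) = 13.818 cm.
The intermediate image is 13.818 cm to the right of lens 1, so d_o2 = L - d_i1 = 44 - 13.818 = 30.182 cm.
Second lens: d_i2 = 1/(1/5.5 - 1/(30.182)) = 6.726 cm.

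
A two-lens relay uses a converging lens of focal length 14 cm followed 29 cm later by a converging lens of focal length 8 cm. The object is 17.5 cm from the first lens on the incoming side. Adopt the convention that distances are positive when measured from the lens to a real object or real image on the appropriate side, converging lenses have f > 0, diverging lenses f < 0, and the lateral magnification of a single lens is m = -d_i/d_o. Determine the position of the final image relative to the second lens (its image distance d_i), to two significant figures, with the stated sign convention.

6.7 cm

Lens 1: 1/d_i1 = 1/f_1 - 1/d_o1 = 1/14 - 1/17.5 = 0.01429 cm^-1, so d_i1 = 70.000 cm.
This image would form 70.000 cm past lens 1, i.e. 41.000 cm beyond lens 2, so it is a virtual object for lens 2: d_o2 = 29 - 70.000 = -41.000 cm.
Lens 2: 1/d_i2 = 1/f_2 - 1/d_o2 = 1/8 - 1/(-41.000) = 0.14939 cm^-1, so d_i2 = 6.694 cm.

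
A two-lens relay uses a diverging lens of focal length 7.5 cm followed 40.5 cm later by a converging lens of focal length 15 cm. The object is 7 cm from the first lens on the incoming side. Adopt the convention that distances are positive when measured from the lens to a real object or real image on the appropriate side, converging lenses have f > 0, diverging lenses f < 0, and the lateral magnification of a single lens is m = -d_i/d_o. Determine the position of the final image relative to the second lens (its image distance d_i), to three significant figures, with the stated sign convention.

22.7 cm

First lens: d_i1 = 1/(1/(-7.5) - 1/7) = -3.621 cm.
The intermediate image is virtual, 3.621 cm to the left of lens 1, so d_o2 = L - d_i1 = 40.5 - (-3.621) = 44.121 cm.
Second lens: d_i2 = 1/(1/15 - 1/(44.121)) = 22.726 cm.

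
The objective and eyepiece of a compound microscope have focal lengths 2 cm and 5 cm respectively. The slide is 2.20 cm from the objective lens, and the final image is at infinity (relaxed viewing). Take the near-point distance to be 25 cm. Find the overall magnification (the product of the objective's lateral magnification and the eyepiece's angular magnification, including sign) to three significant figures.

Objective: 1/d_i = 1/f_obj - 1/d_o = 1/2 - 1/2.20 = 0.04545 cm^-1, so d_i = 22.000 cm.
m_obj = -d_i/d_o = -22.000/2.20 = -10.000.
Eyepiece angular magnification (image at infinity): M_eye = D/f_e = 25/5 = 5.000.
Overall M = m_obj x M_eye = (-10.000)(5.000) = -50.00.

-50.0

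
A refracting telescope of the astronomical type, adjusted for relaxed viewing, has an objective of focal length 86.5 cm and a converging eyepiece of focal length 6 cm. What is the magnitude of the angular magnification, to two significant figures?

|M| = f_obj/|f_eye| = 86.5/6 = 14.417.

14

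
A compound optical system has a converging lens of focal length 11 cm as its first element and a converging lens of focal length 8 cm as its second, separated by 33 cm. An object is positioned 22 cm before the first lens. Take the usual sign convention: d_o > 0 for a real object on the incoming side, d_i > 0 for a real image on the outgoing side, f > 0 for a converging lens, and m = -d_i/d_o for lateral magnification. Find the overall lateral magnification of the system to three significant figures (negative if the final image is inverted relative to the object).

2.67

Applying the thin-lens equation to the first lens, 1/11 = 1/22 + 1/d_i1, which gives d_i1 = 22.000 cm.
Its lateral magnification is m_1 = -d_i1/d_o1 = -(22.000)/22 = -1.0000.
The intermediate image is 22.000 cm to the right of lens 1, so d_o2 = L - d_i1 = 33 - 22.000 = 11.000 cm.
Applying the thin-lens equation again with f_2 = 8 cm and d_o2 = 11.000 cm gives d_i2 = 29.333 cm.
m_2 = -(29.333)/(11.000) = -2.6667.
The system's lateral magnification is m_1 m_2 = (-1.0000)(-2.6667) = 2.6667.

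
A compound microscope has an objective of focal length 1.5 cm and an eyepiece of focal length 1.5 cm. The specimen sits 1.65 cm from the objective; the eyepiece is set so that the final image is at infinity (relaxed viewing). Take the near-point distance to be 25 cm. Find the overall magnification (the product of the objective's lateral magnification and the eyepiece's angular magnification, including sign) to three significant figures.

Objective: 1/d_i = 1/f_obj - 1/d_o = 1/1.5 - 1/1.65 = 0.06061 cm^-1, so d_i = 16.500 cm.
m_obj = -d_i/d_o = -16.500/1.65 = -10.000.
Eyepiece angular magnification (image at infinity): M_eye = D/f_e = 25/1.5 = 16.667.
Overall M = m_obj x M_eye = (-10.000)(16.667) = -166.67.

-167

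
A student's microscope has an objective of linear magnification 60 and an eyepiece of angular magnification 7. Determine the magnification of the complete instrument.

420

The overall magnification of a compound microscope is the product of the objective and eyepiece magnifications:
M = M_obj x M_eye = 60 x 7 = 420.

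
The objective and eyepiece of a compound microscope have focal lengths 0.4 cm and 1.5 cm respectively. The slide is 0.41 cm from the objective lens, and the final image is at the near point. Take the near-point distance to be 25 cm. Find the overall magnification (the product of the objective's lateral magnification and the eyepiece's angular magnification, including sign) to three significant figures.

-707

Objective: 1/d_i = 1/f_obj - 1/d_o = 1/0.4 - 1/0.41 = 0.06098 cm^-1, so d_i = 16.400 cm.
m_obj = -d_i/d_o = -16.400/0.41 = -40.000.
Eyepiece angular magnification (image at near point): M_eye = 1 + D/f_e = 1 + 25/1.5 = 17.667.
Overall M = m_obj x M_eye = (-40.000)(17.667) = -706.67.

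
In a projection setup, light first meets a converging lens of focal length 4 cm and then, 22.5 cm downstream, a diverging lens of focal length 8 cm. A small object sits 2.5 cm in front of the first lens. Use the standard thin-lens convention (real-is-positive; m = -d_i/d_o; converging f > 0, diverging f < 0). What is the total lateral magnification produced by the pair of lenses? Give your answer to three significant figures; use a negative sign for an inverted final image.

0.574

First lens: d_i1 = 1/(1/4 - 1/2.5) = -6.667 cm.
m_1 = -(-6.667)/2.5 = 2.6667.
With d_i1 < 0 the first image is virtual and lies on the object side; the object distance for lens 2 is d_o2 = 22.5 - (-6.667) = 29.167 cm.
Second lens: d_i2 = 1/(1/(-8) - 1/(29.167)) = -6.278 cm.
m_2 = -(-6.278)/(29.167) = 0.2152.
Total m = m_1 x m_2 = (2.6667)(0.2152) = 0.5740.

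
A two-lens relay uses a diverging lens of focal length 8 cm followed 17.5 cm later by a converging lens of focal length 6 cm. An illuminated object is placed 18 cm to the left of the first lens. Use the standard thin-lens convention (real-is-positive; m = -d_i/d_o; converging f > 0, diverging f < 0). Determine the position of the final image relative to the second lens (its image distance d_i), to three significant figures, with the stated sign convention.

First lens: d_i1 = 1/(1/(-8) - 1/18) = -5.538 cm.
The intermediate image is virtual, 5.538 cm to the left of lens 1, so d_o2 = L - d_i1 = 17.5 - (-5.538) = 23.038 cm.
Second lens: d_i2 = 1/(1/6 - 1/(23.038)) = 8.113 cm.

8.11 cm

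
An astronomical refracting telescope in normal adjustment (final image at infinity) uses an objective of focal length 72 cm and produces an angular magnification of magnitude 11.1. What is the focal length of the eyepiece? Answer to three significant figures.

6.49 cm

|M| = f_obj/f_eye, so f_eye = f_obj/|M| = 72/11.1 = 6.486 cm.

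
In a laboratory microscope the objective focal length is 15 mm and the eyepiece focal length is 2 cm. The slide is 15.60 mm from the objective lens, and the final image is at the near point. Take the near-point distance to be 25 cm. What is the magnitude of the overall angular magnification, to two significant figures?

340

Convert to cm: f_obj = 15 mm = 1.5 cm; d_o = 15.60 mm = 1.56 cm.
Objective: 1/d_i = 1/f_obj - 1/d_o = 1/1.5 - 1/1.56 = 0.02564 cm^-1, so d_i = 39.000 cm.
m_obj = -d_i/d_o = -39.000/1.56 = -25.000.
Eyepiece angular magnification (image at near point): M_eye = 1 + D/f_e = 1 + 25/2 = 13.500.
Overall M = m_obj x M_eye = (-25.000)(13.500) = -337.50.
|M| = 337.50.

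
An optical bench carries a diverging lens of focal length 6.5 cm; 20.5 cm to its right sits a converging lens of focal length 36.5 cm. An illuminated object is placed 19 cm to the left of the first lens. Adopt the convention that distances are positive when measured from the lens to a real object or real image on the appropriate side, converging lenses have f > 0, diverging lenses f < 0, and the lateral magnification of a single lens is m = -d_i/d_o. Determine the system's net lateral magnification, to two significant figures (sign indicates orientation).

0.83

First lens: d_i1 = 1/(1/(-6.5) - 1/19) = -4.843 cm.
m_1 = -(-4.843)/19 = 0.2549.
The intermediate image is virtual, 4.843 cm to the left of lens 1, so d_o2 = L - d_i1 = 20.5 - (-4.843) = 25.343 cm.
Second lens: d_i2 = 1/(1/36.5 - 1/(25.343)) = -82.911 cm.
m_2 = -(-82.911)/(25.343) = 3.2715.
The system's lateral magnification is m_1 m_2 = (0.2549)(3.2715) = 0.8339.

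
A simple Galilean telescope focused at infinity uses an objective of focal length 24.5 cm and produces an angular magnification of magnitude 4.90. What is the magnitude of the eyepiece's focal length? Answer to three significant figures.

5.00 cm

|M| = f_obj/|f_eye|, so |f_eye| = f_obj/|M| = 24.5/4.9 = 5.000 cm.
(The eyepiece is diverging, so its signed focal length is -5.000 cm.)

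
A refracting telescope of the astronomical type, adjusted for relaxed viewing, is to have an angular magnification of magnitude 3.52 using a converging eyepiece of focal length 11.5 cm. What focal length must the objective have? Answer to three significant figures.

|M| = f_obj/|f_eye|, so f_obj = |M| x |f_eye| = 3.52 x 11.5 = 40.480 cm.

40.5 cm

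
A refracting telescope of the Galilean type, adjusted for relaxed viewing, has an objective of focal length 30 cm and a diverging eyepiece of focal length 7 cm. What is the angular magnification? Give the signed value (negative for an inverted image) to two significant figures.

M = -f_obj/f_eye = -30/(-7) = 4.286.

4.3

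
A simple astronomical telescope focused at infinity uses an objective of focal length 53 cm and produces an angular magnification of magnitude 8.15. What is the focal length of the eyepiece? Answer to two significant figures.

6.5 cm

|M| = f_obj/f_eye, so f_eye = f_obj/|M| = 53/8.15 = 6.503 cm.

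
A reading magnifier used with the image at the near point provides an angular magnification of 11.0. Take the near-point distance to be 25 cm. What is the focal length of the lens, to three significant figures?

2.50 cm

For the image at the near point, M = 1 + D/f.
f = D/(M - 1) = 25/(11.0 - 1) = 2.500 cm.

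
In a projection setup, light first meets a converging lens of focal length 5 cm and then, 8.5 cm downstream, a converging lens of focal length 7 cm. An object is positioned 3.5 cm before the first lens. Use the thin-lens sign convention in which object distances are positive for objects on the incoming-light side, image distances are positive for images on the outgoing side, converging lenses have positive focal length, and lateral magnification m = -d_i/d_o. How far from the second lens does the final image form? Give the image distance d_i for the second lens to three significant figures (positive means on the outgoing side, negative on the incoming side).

10.7 cm

Lens 1: 1/d_i1 = 1/f_1 - 1/d_o1 = 1/5 - 1/3.5 = -0.08571 cm^-1, so d_i1 = -11.667 cm.
With d_i1 < 0 the first image is virtual and lies on the object side; the object distance for lens 2 is d_o2 = 8.5 - (-11.667) = 20.167 cm.
Lens 2: 1/d_i2 = 1/f_2 - 1/d_o2 = 1/7 - 1/(20.167) = 0.09327 cm^-1, so d_i2 = 10.722 cm.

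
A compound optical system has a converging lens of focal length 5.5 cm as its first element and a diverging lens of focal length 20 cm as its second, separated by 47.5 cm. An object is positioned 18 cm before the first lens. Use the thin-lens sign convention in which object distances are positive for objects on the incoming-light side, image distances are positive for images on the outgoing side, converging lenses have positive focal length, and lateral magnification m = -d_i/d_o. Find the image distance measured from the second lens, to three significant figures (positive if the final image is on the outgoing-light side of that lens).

Applying the thin-lens equation to the first lens, 1/5.5 = 1/18 + 1/d_i1, which gives d_i1 = 7.920 cm.
That image sits 39.580 cm in front of the second lens, so d_o2 = 39.580 cm.
Applying the thin-lens equation again with f_2 = -20 cm and d_o2 = 39.580 cm gives d_i2 = -13.286 cm.

-13.3 cm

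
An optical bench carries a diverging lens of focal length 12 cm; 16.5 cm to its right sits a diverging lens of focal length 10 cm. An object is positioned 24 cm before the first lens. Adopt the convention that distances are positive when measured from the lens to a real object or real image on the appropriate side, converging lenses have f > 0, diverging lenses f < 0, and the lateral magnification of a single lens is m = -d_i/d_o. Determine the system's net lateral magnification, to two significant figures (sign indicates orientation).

0.097

Applying the thin-lens equation to the first lens, 1/(-12) = 1/24 + 1/d_i1, which gives d_i1 = -8.000 cm.
Its lateral magnification is m_1 = -d_i1/d_o1 = -(-8.000)/24 = 0.3333.
The intermediate image is virtual, 8.000 cm to the left of lens 1, so d_o2 = L - d_i1 = 16.5 - (-8.000) = 24.500 cm.
Applying the thin-lens equation again with f_2 = -10 cm and d_o2 = 24.500 cm gives d_i2 = -7.101 cm.
m_2 = -(-7.101)/(24.500) = 0.2899.
The system's lateral magnification is m_1 m_2 = (0.3333)(0.2899) = 0.0966.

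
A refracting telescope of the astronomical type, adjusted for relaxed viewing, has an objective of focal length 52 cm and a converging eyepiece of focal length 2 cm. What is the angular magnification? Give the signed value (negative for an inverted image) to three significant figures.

M = -f_obj/f_eye = -52/(2) = -26.000.

-26.0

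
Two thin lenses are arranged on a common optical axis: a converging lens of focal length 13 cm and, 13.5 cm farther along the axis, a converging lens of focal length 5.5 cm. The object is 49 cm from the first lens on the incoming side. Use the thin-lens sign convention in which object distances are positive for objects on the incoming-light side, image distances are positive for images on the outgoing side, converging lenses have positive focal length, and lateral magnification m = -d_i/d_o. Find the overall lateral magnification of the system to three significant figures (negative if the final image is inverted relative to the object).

-0.205

Applying the thin-lens equation to the first lens, 1/13 = 1/49 + 1/d_i1, which gives d_i1 = 17.694 cm.
Its lateral magnification is m_1 = -d_i1/d_o1 = -(17.694)/49 = -0.3611.
This image would form 17.694 cm past lens 1, i.e. 4.194 cm beyond lens 2, so it is a virtual object for lens 2: d_o2 = 13.5 - 17.694 = -4.194 cm.
Applying the thin-lens equation again with f_2 = 5.5 cm and d_o2 = -4.194 cm gives d_i2 = 2.380 cm.
m_2 = -(2.380)/(-4.194) = 0.5673.
Overall magnification: m = m_1 m_2 = -0.2049.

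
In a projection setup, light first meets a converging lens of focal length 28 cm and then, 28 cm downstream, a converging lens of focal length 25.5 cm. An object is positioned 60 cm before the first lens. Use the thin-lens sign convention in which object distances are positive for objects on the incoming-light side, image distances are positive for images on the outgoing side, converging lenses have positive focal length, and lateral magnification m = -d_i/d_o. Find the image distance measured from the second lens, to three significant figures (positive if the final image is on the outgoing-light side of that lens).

Lens 1: 1/d_i1 = 1/f_1 - 1/d_o1 = 1/28 - 1/60 = 0.01905 cm^-1, so d_i1 = 52.500 cm.
This image would form 52.500 cm past lens 1, i.e. 24.500 cm beyond lens 2, so it is a virtual object for lens 2: d_o2 = 28 - 52.500 = -24.500 cm.
Lens 2: 1/d_i2 = 1/f_2 - 1/d_o2 = 1/25.5 - 1/(-24.500) = 0.08003 cm^-1, so d_i2 = 12.495 cm.

12.5 cm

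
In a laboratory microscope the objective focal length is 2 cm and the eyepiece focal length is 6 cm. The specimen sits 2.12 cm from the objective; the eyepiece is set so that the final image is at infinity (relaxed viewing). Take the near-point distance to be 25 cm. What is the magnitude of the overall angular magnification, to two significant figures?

69

Objective: 1/d_i = 1/f_obj - 1/d_o = 1/2 - 1/2.12 = 0.02830 cm^-1, so d_i = 35.333 cm.
m_obj = -d_i/d_o = -35.333/2.12 = -16.667.
Eyepiece angular magnification (image at infinity): M_eye = D/f_e = 25/6 = 4.167.
Overall M = m_obj x M_eye = (-16.667)(4.167) = -69.44.
|M| = 69.44.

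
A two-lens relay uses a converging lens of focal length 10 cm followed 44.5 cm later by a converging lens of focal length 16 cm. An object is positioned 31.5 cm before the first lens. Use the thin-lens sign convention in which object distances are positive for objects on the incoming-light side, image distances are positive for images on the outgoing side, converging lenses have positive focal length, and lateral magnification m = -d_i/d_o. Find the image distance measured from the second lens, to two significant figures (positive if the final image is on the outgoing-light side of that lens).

34 cm

Lens 1: 1/d_i1 = 1/f_1 - 1/d_o1 = 1/10 - 1/31.5 = 0.06825 cm^-1, so d_i1 = 14.651 cm.
Object distance for lens 2: d_o2 = 44.5 - 14.651 = 29.849 cm.
Lens 2: 1/d_i2 = 1/f_2 - 1/d_o2 = 1/16 - 1/(29.849) = 0.02900 cm^-1, so d_i2 = 34.485 cm.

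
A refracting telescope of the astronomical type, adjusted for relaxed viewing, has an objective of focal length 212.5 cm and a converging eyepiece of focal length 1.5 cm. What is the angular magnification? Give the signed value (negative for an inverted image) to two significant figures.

M = -f_obj/f_eye = -212.5/(1.5) = -141.667.

-140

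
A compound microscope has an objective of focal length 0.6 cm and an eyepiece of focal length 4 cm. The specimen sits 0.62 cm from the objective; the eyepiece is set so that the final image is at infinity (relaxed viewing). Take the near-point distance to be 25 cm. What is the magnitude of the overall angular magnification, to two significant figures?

190

Objective: 1/d_i = 1/f_obj - 1/d_o = 1/0.6 - 1/0.62 = 0.05376 cm^-1, so d_i = 18.600 cm.
m_obj = -d_i/d_o = -18.600/0.62 = -30.000.
Eyepiece angular magnification (image at infinity): M_eye = D/f_e = 25/4 = 6.250.
Overall M = m_obj x M_eye = (-30.000)(6.250) = -187.50.
|M| = 187.50.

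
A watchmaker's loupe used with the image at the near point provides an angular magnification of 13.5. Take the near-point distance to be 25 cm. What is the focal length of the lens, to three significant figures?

2.00 cm

For the image at the near point, M = 1 + D/f.
f = D/(M - 1) = 25/(13.5 - 1) = 2.000 cm.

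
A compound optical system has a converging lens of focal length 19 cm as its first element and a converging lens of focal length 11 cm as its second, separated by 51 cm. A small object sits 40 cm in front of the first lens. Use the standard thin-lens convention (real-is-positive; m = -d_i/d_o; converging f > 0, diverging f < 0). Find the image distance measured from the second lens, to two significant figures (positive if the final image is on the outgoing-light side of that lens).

First lens: d_i1 = 1/(1/19 - 1/40) = 36.190 cm.
Object distance for lens 2: d_o2 = 51 - 36.190 = 14.810 cm.
Second lens: d_i2 = 1/(1/11 - 1/(14.810)) = 42.763 cm.

43 cm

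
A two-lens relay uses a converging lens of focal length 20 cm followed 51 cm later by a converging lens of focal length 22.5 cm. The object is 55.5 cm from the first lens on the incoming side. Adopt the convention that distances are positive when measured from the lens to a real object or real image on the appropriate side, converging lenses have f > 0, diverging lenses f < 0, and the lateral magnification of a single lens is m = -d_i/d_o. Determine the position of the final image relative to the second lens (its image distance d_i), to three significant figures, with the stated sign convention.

-160 cm

First lens: d_i1 = 1/(1/20 - 1/55.5) = 31.268 cm.
Object distance for lens 2: d_o2 = 51 - 31.268 = 19.732 cm.
Second lens: d_i2 = 1/(1/22.5 - 1/(19.732)) = -160.420 cm.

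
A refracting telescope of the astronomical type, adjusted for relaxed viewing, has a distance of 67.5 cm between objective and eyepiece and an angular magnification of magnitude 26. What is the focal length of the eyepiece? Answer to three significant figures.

In normal adjustment the tube length equals f_obj + f_eye and |M| = f_obj/f_eye.
So f_obj = 26 f_eye and 26 f_eye + f_eye = 67.5 cm, giving f_eye = 67.5/27 = 2.500 cm and f_obj = 65.000 cm.

2.50 cm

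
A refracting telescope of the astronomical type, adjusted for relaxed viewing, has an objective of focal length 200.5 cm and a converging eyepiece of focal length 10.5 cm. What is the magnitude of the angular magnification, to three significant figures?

|M| = f_obj/|f_eye| = 200.5/10.5 = 19.095.

19.1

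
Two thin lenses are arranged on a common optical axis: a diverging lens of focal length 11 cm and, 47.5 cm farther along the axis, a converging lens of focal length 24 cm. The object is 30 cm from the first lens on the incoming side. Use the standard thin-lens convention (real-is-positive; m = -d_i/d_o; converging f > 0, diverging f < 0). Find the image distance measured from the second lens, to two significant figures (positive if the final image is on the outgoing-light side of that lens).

First lens: d_i1 = 1/(1/(-11) - 1/30) = -8.049 cm.
With d_i1 < 0 the first image is virtual and lies on the object side; the object distance for lens 2 is d_o2 = 47.5 - (-8.049) = 55.549 cm.
Second lens: d_i2 = 1/(1/24 - 1/(55.549)) = 42.257 cm.

42 cm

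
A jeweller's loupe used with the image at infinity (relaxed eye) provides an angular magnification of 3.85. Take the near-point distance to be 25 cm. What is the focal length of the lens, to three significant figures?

6.49 cm

For the image at infinity, M = D/f.
f = D/M = 25/3.85 = 6.494 cm.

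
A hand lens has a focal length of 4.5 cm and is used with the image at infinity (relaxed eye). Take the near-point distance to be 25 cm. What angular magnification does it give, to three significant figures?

5.56

M = D/f = 25/4.5 = 5.556.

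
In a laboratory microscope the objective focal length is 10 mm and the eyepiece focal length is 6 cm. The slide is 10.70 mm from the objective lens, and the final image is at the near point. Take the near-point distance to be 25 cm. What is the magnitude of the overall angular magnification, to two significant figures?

Convert to cm: f_obj = 10 mm = 1 cm; d_o = 10.70 mm = 1.07 cm.
Objective: 1/d_i = 1/f_obj - 1/d_o = 1/1 - 1/1.07 = 0.06542 cm^-1, so d_i = 15.286 cm.
m_obj = -d_i/d_o = -15.286/1.07 = -14.286.
Eyepiece angular magnification (image at near point): M_eye = 1 + D/f_e = 1 + 25/6 = 5.167.
Overall M = m_obj x M_eye = (-14.286)(5.167) = -73.81.
|M| = 73.81.

74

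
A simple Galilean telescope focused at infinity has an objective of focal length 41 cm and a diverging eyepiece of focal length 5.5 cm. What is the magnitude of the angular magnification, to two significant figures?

7.5

|M| = f_obj/|f_eye| = 41/5.5 = 7.455.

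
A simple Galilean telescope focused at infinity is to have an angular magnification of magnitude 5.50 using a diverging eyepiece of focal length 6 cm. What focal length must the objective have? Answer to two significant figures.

|M| = f_obj/|f_eye|, so f_obj = |M| x |f_eye| = 5.5 x 6 = 33.000 cm.

33 cm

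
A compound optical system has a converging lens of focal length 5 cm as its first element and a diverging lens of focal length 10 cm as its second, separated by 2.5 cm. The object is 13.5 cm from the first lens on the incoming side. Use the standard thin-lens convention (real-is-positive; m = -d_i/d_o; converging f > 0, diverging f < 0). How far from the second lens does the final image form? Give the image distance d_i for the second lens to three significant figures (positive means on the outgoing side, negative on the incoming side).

11.9 cm

Lens 1: 1/d_i1 = 1/f_1 - 1/d_o1 = 1/5 - 1/13.5 = 0.12593 cm^-1, so d_i1 = 7.941 cm.
Since 7.941 cm > 2.5 cm, the first image lies past the second lens and serves as a virtual object: d_o2 = L - d_i1 = -5.441 cm.
Lens 2: 1/d_i2 = 1/f_2 - 1/d_o2 = 1/(-10) - 1/(-5.441) = 0.08378 cm^-1, so d_i2 = 11.935 cm.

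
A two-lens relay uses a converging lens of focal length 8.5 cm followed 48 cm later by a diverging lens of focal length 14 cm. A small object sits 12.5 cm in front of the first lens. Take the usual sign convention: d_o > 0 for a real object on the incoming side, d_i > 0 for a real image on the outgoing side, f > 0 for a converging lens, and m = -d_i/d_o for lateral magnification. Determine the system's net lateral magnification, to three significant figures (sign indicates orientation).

-0.840

First lens: d_i1 = 1/(1/8.5 - 1/12.5) = 26.563 cm.
m_1 = -(26.563)/12.5 = -2.1250.
The intermediate image is 26.563 cm to the right of lens 1, so d_o2 = L - d_i1 = 48 - 26.563 = 21.437 cm.
Second lens: d_i2 = 1/(1/(-14) - 1/(21.437)) = -8.469 cm.
m_2 = -(-8.469)/(21.437) = 0.3951.
Total m = m_1 x m_2 = (-2.1250)(0.3951) = -0.8395.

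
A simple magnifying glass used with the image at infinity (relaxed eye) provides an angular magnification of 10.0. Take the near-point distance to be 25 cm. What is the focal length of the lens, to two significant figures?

For the image at infinity, M = D/f.
f = D/M = 25/10.0 = 2.500 cm.

2.5 cm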